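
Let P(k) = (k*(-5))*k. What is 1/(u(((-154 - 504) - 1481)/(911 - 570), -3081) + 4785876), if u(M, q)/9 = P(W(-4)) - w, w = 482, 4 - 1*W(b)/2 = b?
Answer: 1/4770018 ≈ 2.0964e-7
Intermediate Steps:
W(b) = 8 - 2*b
P(k) = -5*k² (P(k) = (-5*k)*k = -5*k²)
u(M, q) = -15858 (u(M, q) = 9*(-5*(8 - 2*(-4))² - 1*482) = 9*(-5*(8 + 8)² - 482) = 9*(-5*16² - 482) = 9*(-5*256 - 482) = 9*(-1280 - 482) = 9*(-1762) = -15858)
1/(u(((-154 - 504) - 1481)/(911 - 570), -3081) + 4785876) = 1/(-15858 + 4785876) = 1/4770018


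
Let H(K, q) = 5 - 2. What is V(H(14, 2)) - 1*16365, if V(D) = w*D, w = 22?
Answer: -16299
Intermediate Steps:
H(K, q) = 3
V(D) = 22*D
V(H(14, 2)) - 1*16365 = 22*3 - 1*16365 = 66 - 16365 = -16299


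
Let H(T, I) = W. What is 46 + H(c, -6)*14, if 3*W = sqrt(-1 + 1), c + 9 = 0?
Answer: 46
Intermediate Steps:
c = -9 (c = -9 + 0 = -9)
W = 0 (W = sqrt(-1 + 1)/3 = sqrt(0)/3 = (1/3)*0 = 0)
H(T, I) = 0
46 + H(c, -6)*14 = 46 + 0*14 = 46 + 0 = 46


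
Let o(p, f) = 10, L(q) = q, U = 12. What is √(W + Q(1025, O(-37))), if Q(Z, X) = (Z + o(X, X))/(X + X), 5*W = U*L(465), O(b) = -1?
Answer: 3*√266/2 ≈ 24.464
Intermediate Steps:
W = 1116 (W = (12*465)/5 = (⅕)*5580 = 1116)
Q(Z, X) = (10 + Z)/(2*X) (Q(Z, X) = (Z + 10)/(X + X) = (10 + Z)/((2*X)) = (10 + Z)*(1/(2*X)) = (10 + Z)/(2*X))
√(W + Q(1025, O(-37))) = √(1116 + (½)*(10 + 1025)/(-1)) = √(1116 + (½)*(-1)*1035) = √(1116 - 1035/2) = √(1197/2) = 3*√266/2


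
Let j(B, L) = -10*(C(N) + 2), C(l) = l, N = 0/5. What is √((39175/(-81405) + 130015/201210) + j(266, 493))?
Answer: I*√11679586767221046/24265926 ≈ 4.4537*I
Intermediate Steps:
N = 0 (N = 0*(⅕) = 0)
j(B, L) = -20 (j(B, L) = -10*(0 + 2) = -10*2 = -20)
√((39175/(-81405) + 130015/201210) + j(266, 493)) = √((39175/(-81405) + 130015/201210) - 20) = √((39175*(-1/81405) + 130015*(1/201210)) - 20) = √((-7835/16281 + 26003/40242) - 20) = √(36019591/218393334 - 20) = √(-4331847089/218393334) = I*√11679586767221046/24265926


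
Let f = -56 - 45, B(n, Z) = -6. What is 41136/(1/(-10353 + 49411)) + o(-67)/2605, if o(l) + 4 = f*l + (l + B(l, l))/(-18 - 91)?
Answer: 91242312197080/56789 ≈ 1.6067e+9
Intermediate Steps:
f = -101
o(l) = -430/109 - 11010*l/109 (o(l) = -4 + (-101*l + (l - 6)/(-18 - 91)) = -4 + (-101*l + (-6 + l)/(-109)) = -4 + (-101*l + (-6 + l)*(-1/109)) = -4 + (-101*l + (6/109 - l/109)) = -4 + (6/109 - 11010*l/109) = -430/109 - 11010*l/109)
41136/(1/(-10353 + 49411)) + o(-67)/2605 = 41136/(1/(-10353 + 49411)) + (-430/109 - 11010/109*(-67))/2605 = 41136/(1/39058) + (-430/109 + 737670/109)*(1/2605) = 41136/(1/39058) + (737240/109)*(1/2605) = 41136*39058 + 147448/56789 = 1606689888 + 147448/56789 = 91242312197080/56789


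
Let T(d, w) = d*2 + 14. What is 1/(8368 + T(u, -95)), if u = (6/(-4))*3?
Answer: 1/8373 ≈ 0.00011943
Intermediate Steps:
u = -9/2 (u = (6*(-1/4))*3 = -3/2*3 = -9/2 ≈ -4.5000)
T(d, w) = 14 + 2*d (T(d, w) = 2*d + 14 = 14 + 2*d)
1/(8368 + T(u, -95)) = 1/(8368 + (14 + 2*(-9/2))) = 1/(8368 + (14 - 9)) = 1/(8368 + 5) = 1/8373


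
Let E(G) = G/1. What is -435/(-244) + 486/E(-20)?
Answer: -27471/1220 ≈ -22.517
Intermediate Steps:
E(G) = G (E(G) = G*1 = G)
-435/(-244) + 486/E(-20) = -435/(-244) + 486/(-20) = -435*(-1/244) + 486*(-1/20) = 435/244 - 243/10 = -27471/1220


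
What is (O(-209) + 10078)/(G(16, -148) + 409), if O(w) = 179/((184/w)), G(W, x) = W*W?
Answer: 259563/17480 ≈ 14.849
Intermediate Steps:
G(W, x) = W**2
O(w) = 179*w/184 (O(w) = 179*(w/184) = 179*w/184)
(O(-209) + 10078)/(G(16, -148) + 409) = ((179/184)*(-209) + 10078)/(16**2 + 409) = (-37411/184 + 10078)/(256 + 409) = (1816941/184)/665 = (1816941/184)*(1/665) = 259563/17480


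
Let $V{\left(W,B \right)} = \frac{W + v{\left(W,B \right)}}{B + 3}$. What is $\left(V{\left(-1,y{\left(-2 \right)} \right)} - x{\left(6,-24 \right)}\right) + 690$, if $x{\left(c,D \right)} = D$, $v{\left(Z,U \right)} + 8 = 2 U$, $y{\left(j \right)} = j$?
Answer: $701$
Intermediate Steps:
$v{\left(Z,U \right)} = -8 + 2 U$
$V{\left(W,B \right)} = \frac{-8 + W + 2 B}{3 + B}$ ($V{\left(W,B \right)} = \frac{W + \left(-8 + 2 B\right)}{B + 3} = \frac{-8 + W + 2 B}{3 + B}$)
$\left(V{\left(-1,y{\left(-2 \right)} \right)} - x{\left(6,-24 \right)}\right) + 690 = \left(\frac{-8 - 1 + 2 \left(-2\right)}{3 - 2} - -24\right) + 690 = \left(\frac{-8 - 1 - 4}{1} + 24\right) + 690 = \left(1 \left(-13\right) + 24\right) + 690 = \left(-13 + 24\right) + 690 = 11 + 690 = 701$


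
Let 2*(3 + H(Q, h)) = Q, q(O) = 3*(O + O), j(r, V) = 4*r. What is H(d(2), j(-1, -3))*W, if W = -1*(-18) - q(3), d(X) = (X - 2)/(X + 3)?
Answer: 0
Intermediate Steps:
q(O) = 6*O (q(O) = 3*(2*O) = 6*O)
d(X) = (-2 + X)/(3 + X)
H(Q, h) = -3 + Q/2
W = 0 (W = -1*(-18) - 6*3 = 18 - 1*18 = 18 - 18 = 0)
H(d(2), j(-1, -3))*W = (-3 + ((-2 + 2)/(3 + 2))/2)*0 = (-3 + (0/5)/2)*0 = (-3 + ((⅕)*0)/2)*0 = (-3 + (½)*0)*0 = (-3 + 0)*0 = -3*0 = 0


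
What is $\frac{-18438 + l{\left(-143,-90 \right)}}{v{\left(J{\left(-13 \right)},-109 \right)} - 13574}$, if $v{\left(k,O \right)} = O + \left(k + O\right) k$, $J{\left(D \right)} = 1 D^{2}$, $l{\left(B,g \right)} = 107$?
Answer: $\frac{18331}{3543} \approx 5.1739$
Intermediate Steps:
$J{\left(D \right)} = D^{2}$
$v{\left(k,O \right)} = O + k \left(O + k\right)$ ($v{\left(k,O \right)} = O + \left(O + k\right) k = O + k \left(O + k\right)$)
$\frac{-18438 + l{\left(-143,-90 \right)}}{v{\left(J{\left(-13 \right)},-109 \right)} - 13574} = \frac{-18438 + 107}{\left(-109 + \left(\left(-13\right)^{2}\right)^{2} - 109 \left(-13\right)^{2}\right) - 13574} = - \frac{18331}{\left(-109 + 169^{2} - 18421\right) - 13574} = - \frac{18331}{\left(-109 + 28561 - 18421\right) - 13574} = - \frac{18331}{10031 - 13574} = - \frac{18331}{-3543} = \left(-18331\right) \left(- \frac{1}{3543}\right) = \frac{18331}{3543}$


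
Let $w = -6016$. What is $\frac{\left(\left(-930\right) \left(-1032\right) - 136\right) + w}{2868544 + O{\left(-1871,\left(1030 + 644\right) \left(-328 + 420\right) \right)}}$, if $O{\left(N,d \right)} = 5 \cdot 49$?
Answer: $\frac{953608}{2868789} \approx 0.33241$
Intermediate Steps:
$O{\left(N,d \right)} = 245$
$\frac{\left(\left(-930\right) \left(-1032\right) - 136\right) + w}{2868544 + O{\left(-1871,\left(1030 + 644\right) \left(-328 + 420\right) \right)}} = \frac{\left(\left(-930\right) \left(-1032\right) - 136\right) - 6016}{2868544 + 245} = \frac{\left(959760 - 136\right) - 6016}{2868789} = \left(959624 - 6016\right) \frac{1}{2868789} = 953608 \cdot \frac{1}{2868789} = \frac{953608}{2868789}$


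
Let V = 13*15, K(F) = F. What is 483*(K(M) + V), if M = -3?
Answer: 92736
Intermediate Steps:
V = 195
483*(K(M) + V) = 483*(-3 + 195) = 483*192 = 92736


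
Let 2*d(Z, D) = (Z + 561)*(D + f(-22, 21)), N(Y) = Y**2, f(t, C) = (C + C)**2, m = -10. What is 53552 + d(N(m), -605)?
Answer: 873203/2 ≈ 4.3660e+5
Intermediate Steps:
f(t, C) = 4*C**2 (f(t, C) = (2*C)**2 = 4*C**2)
d(Z, D) = (561 + Z)*(1764 + D)/2 (d(Z, D) = ((Z + 561)*(D + 4*21**2))/2 = ((561 + Z)*(D + 4*441))/2 = ((561 + Z)*(D + 1764))/2 = ((561 + Z)*(1764 + D))/2 = (561 + Z)*(1764 + D)/2)
53552 + d(N(m), -605) = 53552 + (494802 + 882*(-10)**2 + (561/2)*(-605) + (1/2)*(-605)*(-10)**2) = 53552 + (494802 + 882*100 - 339405/2 + (1/2)*(-605)*100) = 53552 + (494802 + 88200 - 339405/2 - 30250) = 53552 + 766099/2 = 873203/2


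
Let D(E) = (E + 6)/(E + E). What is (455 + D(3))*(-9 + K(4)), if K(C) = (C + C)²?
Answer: 50215/2 ≈ 25108.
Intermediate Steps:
D(E) = (6 + E)/(2*E) (D(E) = (6 + E)/((2*E)) = (6 + E)*(1/(2*E)) = (6 + E)/(2*E))
K(C) = 4*C² (K(C) = (2*C)² = 4*C²)
(455 + D(3))*(-9 + K(4)) = (455 + (½)*(6 + 3)/3)*(-9 + 4*4²) = (455 + (½)*(⅓)*9)*(-9 + 4*16) = (455 + 3/2)*(-9 + 64) = (913/2)*55 = 50215/2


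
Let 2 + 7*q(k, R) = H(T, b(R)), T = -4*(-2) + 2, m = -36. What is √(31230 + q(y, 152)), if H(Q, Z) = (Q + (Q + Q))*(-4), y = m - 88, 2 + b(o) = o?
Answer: 2*√382354/7 ≈ 176.67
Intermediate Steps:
b(o) = -2 + o
T = 10 (T = 8 + 2 = 10)
y = -124 (y = -36 - 88 = -124)
H(Q, Z) = -12*Q (H(Q, Z) = (Q + 2*Q)*(-4) = (3*Q)*(-4) = -12*Q)
q(k, R) = -122/7 (q(k, R) = -2/7 + (-12*10)/7 = -2/7 + (⅐)*(-120) = -2/7 - 120/7 = -122/7)
√(31230 + q(y, 152)) = √(31230 - 122/7) = √(218488/7) = 2*√382354/7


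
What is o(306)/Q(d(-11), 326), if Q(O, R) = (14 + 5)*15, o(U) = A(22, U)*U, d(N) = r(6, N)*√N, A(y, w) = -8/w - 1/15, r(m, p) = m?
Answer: -142/1425 ≈ -0.099649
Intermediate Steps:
A(y, w) = -1/15 - 8/w (A(y, w) = -8/w - 1*1/15 = -8/w - 1/15 = -1/15 - 8/w)
d(N) = 6*√N
o(U) = -8 - U/15 (o(U) = ((-120 - U)/(15*U))*U = -8 - U/15)
Q(O, R) = 285 (Q(O, R) = 19*15 = 285)
o(306)/Q(d(-11), 326) = (-8 - 1/15*306)/285 = (-8 - 102/5)*(1/285) = -142/5*1/285 = -142/1425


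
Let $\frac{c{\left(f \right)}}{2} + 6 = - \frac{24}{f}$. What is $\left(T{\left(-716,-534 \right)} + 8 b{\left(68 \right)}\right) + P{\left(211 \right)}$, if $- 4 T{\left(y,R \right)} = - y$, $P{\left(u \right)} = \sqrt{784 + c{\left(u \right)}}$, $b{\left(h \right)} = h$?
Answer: $365 + \frac{2 \sqrt{8590021}}{211} \approx 392.78$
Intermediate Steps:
$c{\left(f \right)} = -12 - \frac{48}{f}$ ($c{\left(f \right)} = -12 + 2 \left(- \frac{24}{f}\right) = -12 - \frac{48}{f}$)
$P{\left(u \right)} = \sqrt{772 - \frac{48}{u}}$ ($P{\left(u \right)} = \sqrt{784 - \left(12 + \frac{48}{u}\right)} = \sqrt{772 - \frac{48}{u}}$)
$T{\left(y,R \right)} = \frac{y}{4}$ ($T{\left(y,R \right)} = - \frac{\left(-1\right) y}{4} = \frac{y}{4}$)
$\left(T{\left(-716,-534 \right)} + 8 b{\left(68 \right)}\right) + P{\left(211 \right)} = \left(\frac{1}{4} \left(-716\right) + 8 \cdot 68\right) + 2 \sqrt{193 - \frac{12}{211}} = \left(-179 + 544\right) + 2 \sqrt{193 - \frac{12}{211}} = 365 + 2 \sqrt{193 - \frac{12}{211}} = 365 + 2 \sqrt{\frac{40711}{211}} = 365 + 2 \frac{\sqrt{8590021}}{211} = 365 + \frac{2 \sqrt{8590021}}{211}$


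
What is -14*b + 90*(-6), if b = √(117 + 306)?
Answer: -540 - 42*√47 ≈ -827.94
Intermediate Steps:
b = 3*√47 (b = √423 = 3*√47 ≈ 20.567)
-14*b + 90*(-6) = -42*√47 + 90*(-6) = -42*√47 - 540 = -540 - 42*√47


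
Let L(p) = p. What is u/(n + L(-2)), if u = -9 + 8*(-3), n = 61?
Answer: -33/59 ≈ -0.55932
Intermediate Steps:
u = -33 (u = -9 - 24 = -33)
u/(n + L(-2)) = -33/(61 - 2) = -33/59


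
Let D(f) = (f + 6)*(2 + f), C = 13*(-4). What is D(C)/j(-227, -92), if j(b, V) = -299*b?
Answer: 100/2951 ≈ 0.033887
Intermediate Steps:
C = -52
D(f) = (2 + f)*(6 + f) (D(f) = (6 + f)*(2 + f) = (2 + f)*(6 + f))
D(C)/j(-227, -92) = (12 + (-52)**2 + 8*(-52))/((-299*(-227))) = (12 + 2704 - 416)/67873 = 2300*(1/67873) = 100/2951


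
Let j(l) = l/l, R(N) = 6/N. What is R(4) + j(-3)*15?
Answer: 33/2 ≈ 16.500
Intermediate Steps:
j(l) = 1
R(4) + j(-3)*15 = 6/4 + 1*15 = 6*(¼) + 15 = 3/2 + 15 = 33/2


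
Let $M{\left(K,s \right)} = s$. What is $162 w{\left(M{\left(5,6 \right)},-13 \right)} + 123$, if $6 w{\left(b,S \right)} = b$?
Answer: $285$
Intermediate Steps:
$w{\left(b,S \right)} = \frac{b}{6}$
$162 w{\left(M{\left(5,6 \right)},-13 \right)} + 123 = 162 \cdot \frac{1}{6} \cdot 6 + 123 = 162 \cdot 1 + 123 = 162 + 123 = 285$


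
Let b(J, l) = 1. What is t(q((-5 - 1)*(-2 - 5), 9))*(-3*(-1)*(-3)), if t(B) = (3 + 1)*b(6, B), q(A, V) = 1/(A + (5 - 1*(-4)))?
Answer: -36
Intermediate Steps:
q(A, V) = 1/(9 + A) (q(A, V) = 1/(A + (5 + 4)) = 1/(A + 9) = 1/(9 + A))
t(B) = 4 (t(B) = (3 + 1)*1 = 4*1 = 4)
t(q((-5 - 1)*(-2 - 5), 9))*(-3*(-1)*(-3)) = 4*(-3*(-1)*(-3)) = 4*(3*(-3)) = 4*(-9) = -36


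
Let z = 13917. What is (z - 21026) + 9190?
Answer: 2081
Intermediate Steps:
(z - 21026) + 9190 = (13917 - 21026) + 9190 = -7109 + 9190 = 2081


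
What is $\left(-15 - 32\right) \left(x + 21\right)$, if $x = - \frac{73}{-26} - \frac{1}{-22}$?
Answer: $- \frac{160317}{143} \approx -1121.1$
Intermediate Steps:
$x = \frac{408}{143}$ ($x = \left(-73\right) \left(- \frac{1}{26}\right) - - \frac{1}{22} = \frac{73}{26} + \frac{1}{22} = \frac{408}{143} \approx 2.8531$)
$\left(-15 - 32\right) \left(x + 21\right) = \left(-15 - 32\right) \left(\frac{408}{143} + 21\right) = \left(-15 - 32\right) \frac{3411}{143} = \left(-47\right) \frac{3411}{143} = - \frac{160317}{143}$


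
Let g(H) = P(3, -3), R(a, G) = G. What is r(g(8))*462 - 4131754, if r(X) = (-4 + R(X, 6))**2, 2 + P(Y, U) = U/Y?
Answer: -4129906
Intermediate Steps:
P(Y, U) = -2 + U/Y
g(H) = -3 (g(H) = -2 - 3/3 = -2 - 3*1/3 = -2 - 1 = -3)
r(X) = 4 (r(X) = (-4 + 6)**2 = 2**2 = 4)
r(g(8))*462 - 4131754 = 4*462 - 4131754 = 1848 - 4131754 = -4129906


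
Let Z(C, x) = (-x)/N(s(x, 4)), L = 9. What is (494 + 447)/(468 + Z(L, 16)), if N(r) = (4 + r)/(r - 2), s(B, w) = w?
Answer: 941/464 ≈ 2.0280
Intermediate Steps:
N(r) = (4 + r)/(-2 + r)
Z(C, x) = -x/4 (Z(C, x) = (-x)/(((4 + 4)/(-2 + 4))) = (-x)/((8/2)) = (-x)/(((1/2)*8)) = -x/4)
(494 + 447)/(468 + Z(L, 16)) = (494 + 447)/(468 - 1/4*16) = 941/(468 - 4) = 941/464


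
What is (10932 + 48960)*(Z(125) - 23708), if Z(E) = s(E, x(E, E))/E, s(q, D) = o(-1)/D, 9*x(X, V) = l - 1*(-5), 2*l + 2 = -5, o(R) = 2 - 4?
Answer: -177490660704/125 ≈ -1.4199e+9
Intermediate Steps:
o(R) = -2
l = -7/2 (l = -1 + (1/2)*(-5) = -1 - 5/2 = -7/2 ≈ -3.5000)
x(X, V) = 1/6 (x(X, V) = (-7/2 - 1*(-5))/9 = (-7/2 + 5)/9 = (1/9)*(3/2) = 1/6)
s(q, D) = -2/D
Z(E) = -12/E (Z(E) = (-2/1/6)/E = (-2*6)/E = -12/E)
(10932 + 48960)*(Z(125) - 23708) = (10932 + 48960)*(-12/125 - 23708) = 59892*(-12*1/125 - 23708) = 59892*(-12/125 - 23708) = 59892*(-2963512/125) = -177490660704/125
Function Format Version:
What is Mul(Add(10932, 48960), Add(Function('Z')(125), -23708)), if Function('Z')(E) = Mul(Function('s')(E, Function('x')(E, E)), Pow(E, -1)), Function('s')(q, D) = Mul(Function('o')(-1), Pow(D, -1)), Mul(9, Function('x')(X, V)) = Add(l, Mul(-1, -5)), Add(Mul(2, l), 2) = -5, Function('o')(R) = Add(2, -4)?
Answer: Rational(-177490660704, 125) ≈ -1.4199e+9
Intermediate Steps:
Function('o')(R) = -2
l = Rational(-7, 2) (l = Add(-1, Mul(Rational(1, 2), -5)) = Add(-1, Rational(-5, 2)) = Rational(-7, 2) ≈ -3.5000)
Function('x')(X, V) = Rational(1, 6) (Function('x')(X, V) = Mul(Rational(1, 9), Add(Rational(-7, 2), Mul(-1, -5))) = Mul(Rational(1, 9), Add(Rational(-7, 2), 5)) = Mul(Rational(1, 9), Rational(3, 2)) = Rational(1, 6))
Function('s')(q, D) = Mul(-2, Pow(D, -1))
Function('Z')(E) = Mul(-12, Pow(E, -1)) (Function('Z')(E) = Mul(Mul(-2, Pow(Rational(1, 6), -1)), Pow(E, -1)) = Mul(Mul(-2, 6), Pow(E, -1)) = Mul(-12, Pow(E, -1)))
Mul(Add(10932, 48960), Add(Function('Z')(125), -23708)) = Mul(Add(10932, 48960), Add(Mul(-12, Pow(125, -1)), -23708)) = Mul(59892, Add(Mul(-12, Rational(1, 125)), -23708)) = Mul(59892, Add(Rational(-12, 125), -23708)) = Mul(59892, Rational(-2963512, 125)) = Rational(-177490660704, 125)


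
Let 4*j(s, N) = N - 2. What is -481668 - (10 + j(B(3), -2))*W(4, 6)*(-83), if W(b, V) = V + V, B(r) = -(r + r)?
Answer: -472704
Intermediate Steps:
B(r) = -2*r
W(b, V) = 2*V
j(s, N) = -1/2 + N/4 (j(s, N) = (N - 2)/4 = (-2 + N)/4 = -1/2 + N/4)
-481668 - (10 + j(B(3), -2))*W(4, 6)*(-83) = -481668 - (10 + (-1/2 + (1/4)*(-2)))*(2*6)*(-83) = -481668 - (10 + (-1/2 - 1/2))*12*(-83) = -481668 - (10 - 1)*12*(-83) = -481668 - 9*12*(-83) = -481668 - 108*(-83) = -481668 - 1*(-8964) = -481668 + 8964 = -472704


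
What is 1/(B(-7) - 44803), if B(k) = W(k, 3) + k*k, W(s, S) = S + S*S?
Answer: -1/44742 ≈ -2.2350e-5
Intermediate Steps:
W(s, S) = S + S²
B(k) = 12 + k² (B(k) = 3*(1 + 3) + k*k = 3*4 + k² = 12 + k²)
1/(B(-7) - 44803) = 1/((12 + (-7)²) - 44803) = 1/((12 + 49) - 44803) = 1/(61 - 44803) = 1/(-44742) = -1/44742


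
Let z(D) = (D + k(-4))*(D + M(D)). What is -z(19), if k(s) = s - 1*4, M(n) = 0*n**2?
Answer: -209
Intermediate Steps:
M(n) = 0
k(s) = -4 + s (k(s) = s - 4 = -4 + s)
z(D) = D*(-8 + D) (z(D) = (D + (-4 - 4))*(D + 0) = (D - 8)*D = (-8 + D)*D = D*(-8 + D))
-z(19) = -19*(-8 + 19) = -19*11 = -1*209 = -209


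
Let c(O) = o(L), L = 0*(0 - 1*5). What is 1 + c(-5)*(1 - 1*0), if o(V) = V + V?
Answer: 1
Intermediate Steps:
L = 0 (L = 0*(0 - 5) = 0*(-5) = 0)
o(V) = 2*V
c(O) = 0 (c(O) = 2*0 = 0)
1 + c(-5)*(1 - 1*0) = 1 + 0*(1 - 1*0) = 1 + 0*(1 + 0) = 1 + 0*1 = 1 + 0 = 1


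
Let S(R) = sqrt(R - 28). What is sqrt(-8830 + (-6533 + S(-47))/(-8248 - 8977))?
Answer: sqrt(-104790159513 - 3445*I*sqrt(3))/3445 ≈ 2.6753e-6 - 93.966*I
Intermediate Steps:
S(R) = sqrt(-28 + R)
sqrt(-8830 + (-6533 + S(-47))/(-8248 - 8977)) = sqrt(-8830 + (-6533 + sqrt(-28 - 47))/(-8248 - 8977)) = sqrt(-8830 + (-6533 + sqrt(-75))/(-17225)) = sqrt(-8830 + (-6533 + 5*I*sqrt(3))*(-1/17225)) = sqrt(-8830 + (6533/17225 - I*sqrt(3)/3445)) = sqrt(-152090217/17225 - I*sqrt(3)/3445)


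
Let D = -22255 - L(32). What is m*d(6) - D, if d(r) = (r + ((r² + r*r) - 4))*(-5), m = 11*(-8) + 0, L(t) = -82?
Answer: 54733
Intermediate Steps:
m = -88 (m = -88 + 0 = -88)
d(r) = 20 - 10*r² - 5*r (d(r) = (r + ((r² + r²) - 4))*(-5) = (r + (2*r² - 4))*(-5) = (r + (-4 + 2*r²))*(-5) = (-4 + r + 2*r²)*(-5) = 20 - 10*r² - 5*r)
D = -22173 (D = -22255 - 1*(-82) = -22255 + 82 = -22173)
m*d(6) - D = -88*(20 - 10*6² - 5*6) - 1*(-22173) = -88*(20 - 10*36 - 30) + 22173 = -88*(20 - 360 - 30) + 22173 = -88*(-370) + 22173 = 32560 + 22173 = 54733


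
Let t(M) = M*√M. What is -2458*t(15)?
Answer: -36870*√15 ≈ -1.4280e+5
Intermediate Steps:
t(M) = M^(3/2)
-2458*t(15) = -36870*√15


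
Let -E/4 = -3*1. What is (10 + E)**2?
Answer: 484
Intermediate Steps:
E = 12 (E = -(-12) = -4*(-3) = 12)
(10 + E)**2 = (10 + 12)**2 = 22**2 = 484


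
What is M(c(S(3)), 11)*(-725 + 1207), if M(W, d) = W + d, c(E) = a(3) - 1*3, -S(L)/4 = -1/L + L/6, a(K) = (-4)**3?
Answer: -26992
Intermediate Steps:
a(K) = -64
S(L) = 4/L - 2*L/3 (S(L) = -4*(-1/L + L/6) = 4/L - 2*L/3)
c(E) = -67 (c(E) = -64 - 1*3 = -64 - 3 = -67)
M(c(S(3)), 11)*(-725 + 1207) = (-67 + 11)*(-725 + 1207) = -56*482 = -26992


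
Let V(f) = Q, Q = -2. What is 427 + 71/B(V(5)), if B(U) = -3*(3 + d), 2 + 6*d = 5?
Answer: 8825/21 ≈ 420.24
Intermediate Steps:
d = 1/2 (d = -1/3 + (1/6)*5 = -1/3 + 5/6 = 1/2 ≈ 0.50000)
V(f) = -2
B(U) = -21/2 (B(U) = -3*(3 + 1/2) = -3*7/2 = -21/2)
427 + 71/B(V(5)) = 427 + 71/(-21/2) = 427 + 71*(-2/21) = 427 - 142/21 = 8825/21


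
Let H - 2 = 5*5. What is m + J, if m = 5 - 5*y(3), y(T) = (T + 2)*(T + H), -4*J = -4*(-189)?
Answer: -934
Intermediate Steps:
J = -189 (J = -(-1)*(-189) = -¼*756 = -189)
H = 27 (H = 2 + 5*5 = 2 + 25 = 27)
y(T) = (2 + T)*(27 + T) (y(T) = (T + 2)*(T + 27) = (2 + T)*(27 + T))
m = -745 (m = 5 - 5*(54 + 3² + 29*3) = 5 - 5*(54 + 9 + 87) = 5 - 5*150 = 5 - 750 = -745)
m + J = -745 - 189 = -934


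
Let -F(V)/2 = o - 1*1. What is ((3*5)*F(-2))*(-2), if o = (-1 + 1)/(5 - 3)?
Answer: -60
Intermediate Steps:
o = 0 (o = 0/2 = 0*(½) = 0)
F(V) = 2 (F(V) = -2*(0 - 1*1) = -2*(0 - 1) = -2*(-1) = 2)
((3*5)*F(-2))*(-2) = ((3*5)*2)*(-2) = (15*2)*(-2) = 30*(-2) = -60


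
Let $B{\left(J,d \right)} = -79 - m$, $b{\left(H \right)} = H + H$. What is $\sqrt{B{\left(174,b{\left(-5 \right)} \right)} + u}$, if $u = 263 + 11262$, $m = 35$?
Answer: $\sqrt{11411} \approx 106.82$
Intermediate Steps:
$b{\left(H \right)} = 2 H$
$B{\left(J,d \right)} = -114$ ($B{\left(J,d \right)} = -79 - 35 = -114$)
$u = 11525$
$\sqrt{B{\left(174,b{\left(-5 \right)} \right)} + u} = \sqrt{-114 + 11525} = \sqrt{11411}$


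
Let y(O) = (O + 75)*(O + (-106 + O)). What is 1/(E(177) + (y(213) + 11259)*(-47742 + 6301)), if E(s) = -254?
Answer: -1/4285787033 ≈ -2.3333e-10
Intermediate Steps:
y(O) = (-106 + 2*O)*(75 + O) (y(O) = (75 + O)*(-106 + 2*O) = (-106 + 2*O)*(75 + O))
1/(E(177) + (y(213) + 11259)*(-47742 + 6301)) = 1/(-254 + ((-7950 + 2*213² + 44*213) + 11259)*(-47742 + 6301)) = 1/(-254 + ((-7950 + 2*45369 + 9372) + 11259)*(-41441)) = 1/(-254 + ((-7950 + 90738 + 9372) + 11259)*(-41441)) = 1/(-254 + (92160 + 11259)*(-41441)) = 1/(-254 + 103419*(-41441)) = 1/(-254 - 4285786779) = 1/(-4285787033) = -1/4285787033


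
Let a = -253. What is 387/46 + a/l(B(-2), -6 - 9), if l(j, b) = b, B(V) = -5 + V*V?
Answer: 17443/690 ≈ 25.280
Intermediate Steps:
B(V) = -5 + V²
387/46 + a/l(B(-2), -6 - 9) = 387/46 - 253/(-6 - 9) = 387*(1/46) - 253/(-15) = 387/46 - 253*(-1/15) = 387/46 + 253/15 = 17443/690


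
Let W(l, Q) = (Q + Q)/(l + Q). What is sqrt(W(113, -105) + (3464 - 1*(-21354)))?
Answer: sqrt(99167)/2 ≈ 157.45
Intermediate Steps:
W(l, Q) = 2*Q/(Q + l) (W(l, Q) = (2*Q)/(Q + l) = 2*Q/(Q + l))
sqrt(W(113, -105) + (3464 - 1*(-21354))) = sqrt(2*(-105)/(-105 + 113) + (3464 - 1*(-21354))) = sqrt(2*(-105)/8 + (3464 + 21354)) = sqrt(2*(-105)*(1/8) + 24818) = sqrt(-105/4 + 24818) = sqrt(99167/4) = sqrt(99167)/2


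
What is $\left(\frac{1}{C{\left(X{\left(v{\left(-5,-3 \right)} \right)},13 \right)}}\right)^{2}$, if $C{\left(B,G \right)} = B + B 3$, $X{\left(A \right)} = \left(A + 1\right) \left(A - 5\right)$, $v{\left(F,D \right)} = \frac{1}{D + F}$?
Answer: $\frac{256}{82369} \approx 0.003108$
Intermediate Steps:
$X{\left(A \right)} = \left(1 + A\right) \left(-5 + A\right)$
$C{\left(B,G \right)} = 4 B$ ($C{\left(B,G \right)} = B + 3 B = 4 B$)
$\left(\frac{1}{C{\left(X{\left(v{\left(-5,-3 \right)} \right)},13 \right)}}\right)^{2} = \left(\frac{1}{4 \left(-5 + \left(\frac{1}{-3 - 5}\right)^{2} - \frac{4}{-3 - 5}\right)}\right)^{2} = \left(\frac{1}{4 \left(-5 + \left(\frac{1}{-8}\right)^{2} - \frac{4}{-8}\right)}\right)^{2} = \left(\frac{1}{4 \left(-5 + \left(- \frac{1}{8}\right)^{2} - - \frac{1}{2}\right)}\right)^{2} = \left(\frac{1}{4 \left(-5 + \frac{1}{64} + \frac{1}{2}\right)}\right)^{2} = \left(\frac{1}{4 \left(- \frac{287}{64}\right)}\right)^{2} = \left(\frac{1}{- \frac{287}{16}}\right)^{2} = \left(- \frac{16}{287}\right)^{2} = \frac{256}{82369}$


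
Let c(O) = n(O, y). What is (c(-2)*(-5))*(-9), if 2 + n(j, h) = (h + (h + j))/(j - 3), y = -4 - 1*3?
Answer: 54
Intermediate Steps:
y = -7 (y = -4 - 3 = -7)
n(j, h) = -2 + (j + 2*h)/(-3 + j) (n(j, h) = -2 + (h + (h + j))/(j - 3) = -2 + (j + 2*h)/(-3 + j))
c(O) = (-8 - O)/(-3 + O) (c(O) = (6 - O + 2*(-7))/(-3 + O) = (6 - O - 14)/(-3 + O) = (-8 - O)/(-3 + O))
(c(-2)*(-5))*(-9) = (((-8 - 1*(-2))/(-3 - 2))*(-5))*(-9) = (((-8 + 2)/(-5))*(-5))*(-9) = (-1/5*(-6)*(-5))*(-9) = ((6/5)*(-5))*(-9) = -6*(-9) = 54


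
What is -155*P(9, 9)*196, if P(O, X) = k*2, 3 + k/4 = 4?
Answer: -243040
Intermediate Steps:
k = 4 (k = -12 + 4*4 = -12 + 16 = 4)
P(O, X) = 8 (P(O, X) = 4*2 = 8)
-155*P(9, 9)*196 = -155*8*196 = -1240*196 = -243040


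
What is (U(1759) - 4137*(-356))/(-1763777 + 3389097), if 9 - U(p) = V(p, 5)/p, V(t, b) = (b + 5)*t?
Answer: 1472771/1625320 ≈ 0.90614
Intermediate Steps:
V(t, b) = t*(5 + b) (V(t, b) = (5 + b)*t = t*(5 + b))
U(p) = -1 (U(p) = 9 - p*(5 + 5)/p = 9 - p*10/p = 9 - 10*p/p = 9 - 1*10 = 9 - 10 = -1)
(U(1759) - 4137*(-356))/(-1763777 + 3389097) = (-1 - 4137*(-356))/(-1763777 + 3389097) = (-1 + 1472772)/1625320 = 1472771*(1/1625320) = 1472771/1625320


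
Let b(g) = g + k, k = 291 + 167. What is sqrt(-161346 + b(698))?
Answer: I*sqrt(160190) ≈ 400.24*I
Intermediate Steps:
k = 458
b(g) = 458 + g (b(g) = g + 458 = 458 + g)
sqrt(-161346 + b(698)) = sqrt(-161346 + (458 + 698)) = sqrt(-161346 + 1156) = sqrt(-160190) = I*sqrt(160190)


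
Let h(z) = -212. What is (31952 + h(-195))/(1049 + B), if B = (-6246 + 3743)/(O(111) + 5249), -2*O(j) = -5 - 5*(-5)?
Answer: 41571465/1373302 ≈ 30.271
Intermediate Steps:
O(j) = -10 (O(j) = -(-5 - 5*(-5))/2 = -(-5 + 25)/2 = -½*20 = -10)
B = -2503/5239 (B = (-6246 + 3743)/(-10 + 5249) = -2503/5239 ≈ -0.47776)
(31952 + h(-195))/(1049 + B) = (31952 - 212)/(1049 - 2503/5239) = 31740/(5493208/5239) = 31740*(5239/5493208) = 41571465/1373302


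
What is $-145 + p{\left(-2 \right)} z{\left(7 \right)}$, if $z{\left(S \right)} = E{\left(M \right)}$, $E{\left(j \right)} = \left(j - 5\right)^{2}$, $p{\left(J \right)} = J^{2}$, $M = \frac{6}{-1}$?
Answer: $339$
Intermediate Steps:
$M = -6$ ($M = 6 \left(-1\right) = -6$)
$E{\left(j \right)} = \left(-5 + j\right)^{2}$
$z{\left(S \right)} = 121$ ($z{\left(S \right)} = \left(-5 - 6\right)^{2} = \left(-11\right)^{2} = 121$)
$-145 + p{\left(-2 \right)} z{\left(7 \right)} = -145 + \left(-2\right)^{2} \cdot 121 = -145 + 4 \cdot 121 = -145 + 484 = 339$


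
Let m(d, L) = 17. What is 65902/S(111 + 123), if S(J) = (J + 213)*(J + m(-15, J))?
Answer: 65902/112197 ≈ 0.58738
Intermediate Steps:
S(J) = (17 + J)*(213 + J) (S(J) = (J + 213)*(J + 17) = (213 + J)*(17 + J) = (17 + J)*(213 + J))
65902/S(111 + 123) = 65902/(3621 + (111 + 123)**2 + 230*(111 + 123)) = 65902/(3621 + 234**2 + 230*234) = 65902/(3621 + 54756 + 53820) = 65902/112197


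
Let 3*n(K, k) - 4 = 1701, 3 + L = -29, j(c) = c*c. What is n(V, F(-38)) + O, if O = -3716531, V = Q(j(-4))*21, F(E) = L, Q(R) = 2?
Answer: -11147888/3 ≈ -3.7160e+6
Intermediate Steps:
j(c) = c**2
L = -32 (L = -3 - 29 = -32)
F(E) = -32
V = 42 (V = 2*21 = 42)
n(K, k) = 1705/3 (n(K, k) = 4/3 + (1/3)*1701 = 4/3 + 567 = 1705/3)
n(V, F(-38)) + O = 1705/3 - 3716531 = -11147888/3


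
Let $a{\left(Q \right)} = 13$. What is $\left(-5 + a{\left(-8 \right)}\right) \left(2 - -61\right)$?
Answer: $504$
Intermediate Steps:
$\left(-5 + a{\left(-8 \right)}\right) \left(2 - -61\right) = \left(-5 + 13\right) \left(2 - -61\right) = 8 \left(2 + 61\right) = 8 \cdot 63 = 504$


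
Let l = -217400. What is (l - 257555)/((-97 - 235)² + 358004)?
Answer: -474955/468228 ≈ -1.0144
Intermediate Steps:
(l - 257555)/((-97 - 235)² + 358004) = (-217400 - 257555)/((-97 - 235)² + 358004) = -474955/((-332)² + 358004) = -474955/(110224 + 358004) = -474955/468228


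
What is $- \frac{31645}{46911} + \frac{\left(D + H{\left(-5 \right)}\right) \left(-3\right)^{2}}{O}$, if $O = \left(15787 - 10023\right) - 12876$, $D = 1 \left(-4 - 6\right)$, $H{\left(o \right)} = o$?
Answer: $- \frac{218726255}{333631032} \approx -0.65559$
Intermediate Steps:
$D = -10$ ($D = 1 \left(-4 - 6\right) = 1 \left(-10\right) = -10$)
$O = -7112$ ($O = 5764 - 12876 = -7112$)
$- \frac{31645}{46911} + \frac{\left(D + H{\left(-5 \right)}\right) \left(-3\right)^{2}}{O} = - \frac{31645}{46911} + \frac{\left(-10 - 5\right) \left(-3\right)^{2}}{-7112} = \left(-31645\right) \frac{1}{46911} + \left(-15\right) 9 \left(- \frac{1}{7112}\right) = - \frac{31645}{46911} - - \frac{135}{7112} = - \frac{31645}{46911} + \frac{135}{7112} = - \frac{218726255}{333631032}$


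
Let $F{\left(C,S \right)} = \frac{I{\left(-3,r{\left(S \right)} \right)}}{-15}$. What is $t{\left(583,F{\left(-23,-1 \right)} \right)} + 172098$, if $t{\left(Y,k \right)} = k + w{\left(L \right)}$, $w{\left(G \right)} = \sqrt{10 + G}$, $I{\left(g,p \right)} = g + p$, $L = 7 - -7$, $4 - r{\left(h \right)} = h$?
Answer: $\frac{2581468}{15} + 2 \sqrt{6} \approx 1.721 \cdot 10^{5}$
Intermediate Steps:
$r{\left(h \right)} = 4 - h$
$L = 14$ ($L = 7 + 7 = 14$)
$F{\left(C,S \right)} = - \frac{1}{15} + \frac{S}{15}$ ($F{\left(C,S \right)} = \frac{-3 - \left(-4 + S\right)}{-15} = \left(1 - S\right) \left(- \frac{1}{15}\right) = - \frac{1}{15} + \frac{S}{15}$)
$t{\left(Y,k \right)} = k + 2 \sqrt{6}$ ($t{\left(Y,k \right)} = k + \sqrt{10 + 14} = k + \sqrt{24} = k + 2 \sqrt{6}$)
$t{\left(583,F{\left(-23,-1 \right)} \right)} + 172098 = \left(\left(- \frac{1}{15} + \frac{1}{15} \left(-1\right)\right) + 2 \sqrt{6}\right) + 172098 = \left(\left(- \frac{1}{15} - \frac{1}{15}\right) + 2 \sqrt{6}\right) + 172098 = \left(- \frac{2}{15} + 2 \sqrt{6}\right) + 172098 = \frac{2581468}{15} + 2 \sqrt{6}$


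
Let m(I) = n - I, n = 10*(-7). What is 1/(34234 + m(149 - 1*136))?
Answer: 1/34151 ≈ 2.9282e-5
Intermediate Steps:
n = -70
m(I) = -70 - I
1/(34234 + m(149 - 1*136)) = 1/(34234 + (-70 - (149 - 1*136))) = 1/(34234 + (-70 - (149 - 136))) = 1/(34234 + (-70 - 1*13)) = 1/(34234 + (-70 - 13)) = 1/(34234 - 83) = 1/34151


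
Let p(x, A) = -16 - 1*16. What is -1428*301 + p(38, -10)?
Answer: -429860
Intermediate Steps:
p(x, A) = -32 (p(x, A) = -16 - 16 = -32)
-1428*301 + p(38, -10) = -1428*301 - 32 = -429828 - 32 = -429860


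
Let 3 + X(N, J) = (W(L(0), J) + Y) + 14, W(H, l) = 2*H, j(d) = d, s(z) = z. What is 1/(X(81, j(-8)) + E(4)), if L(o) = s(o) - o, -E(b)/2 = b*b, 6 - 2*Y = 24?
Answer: -1/30 ≈ -0.033333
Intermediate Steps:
Y = -9 (Y = 3 - 1/2*24 = 3 - 12 = -9)
E(b) = -2*b**2 (E(b) = -2*b*b = -2*b**2)
L(o) = 0 (L(o) = o - o = 0)
X(N, J) = 2 (X(N, J) = -3 + ((2*0 - 9) + 14) = -3 + ((0 - 9) + 14) = -3 + (-9 + 14) = -3 + 5 = 2)
1/(X(81, j(-8)) + E(4)) = 1/(2 - 2*4**2) = 1/(2 - 2*16) = 1/(2 - 32) = 1/(-30) = -1/30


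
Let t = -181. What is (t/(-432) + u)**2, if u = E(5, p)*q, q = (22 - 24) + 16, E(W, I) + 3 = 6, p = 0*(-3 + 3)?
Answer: 335805625/186624 ≈ 1799.4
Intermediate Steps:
p = 0 (p = 0*0 = 0)
E(W, I) = 3 (E(W, I) = -3 + 6 = 3)
q = 14 (q = -2 + 16 = 14)
u = 42 (u = 3*14 = 42)
(t/(-432) + u)**2 = (-181/(-432) + 42)**2 = (-181*(-1/432) + 42)**2 = (181/432 + 42)**2 = (18325/432)**2 = 335805625/186624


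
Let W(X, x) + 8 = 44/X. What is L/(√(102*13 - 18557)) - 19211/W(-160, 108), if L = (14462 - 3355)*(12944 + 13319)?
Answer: 768440/331 - 291703141*I*√17231/17231 ≈ 2321.6 - 2.2222e+6*I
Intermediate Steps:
W(X, x) = -8 + 44/X
L = 291703141 (L = 11107*26263 = 291703141)
L/(√(102*13 - 18557)) - 19211/W(-160, 108) = 291703141/(√(102*13 - 18557)) - 19211/(-8 + 44/(-160)) = 291703141/(√(1326 - 18557)) - 19211/(-8 + 44*(-1/160)) = 291703141/(√(-17231)) - 19211/(-8 - 11/40) = 291703141/((I*√17231)) - 19211/(-331/40) = 291703141*(-I*√17231/17231) - 19211*(-40/331) = -291703141*I*√17231/17231 + 768440/331 = 768440/331 - 291703141*I*√17231/17231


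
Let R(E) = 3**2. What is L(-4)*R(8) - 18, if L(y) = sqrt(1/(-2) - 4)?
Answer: -18 + 27*I*sqrt(2)/2 ≈ -18.0 + 19.092*I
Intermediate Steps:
R(E) = 9
L(y) = 3*I*sqrt(2)/2 (L(y) = sqrt(-1/2 - 4) = sqrt(-9/2) = 3*I*sqrt(2)/2)
L(-4)*R(8) - 18 = (3*I*sqrt(2)/2)*9 - 18 = 27*I*sqrt(2)/2 - 18 = -18 + 27*I*sqrt(2)/2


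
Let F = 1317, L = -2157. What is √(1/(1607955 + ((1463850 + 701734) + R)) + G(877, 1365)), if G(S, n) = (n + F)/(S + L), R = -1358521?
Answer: I*√19552821915907410/96600720 ≈ 1.4475*I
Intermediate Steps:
G(S, n) = (1317 + n)/(-2157 + S) (G(S, n) = (n + 1317)/(S - 2157) = (1317 + n)/(-2157 + S))
√(1/(1607955 + ((1463850 + 701734) + R)) + G(877, 1365)) = √(1/(1607955 + ((1463850 + 701734) - 1358521)) + (1317 + 1365)/(-2157 + 877)) = √(1/(1607955 + (2165584 - 1358521)) + 2682/(-1280)) = √(1/(1607955 + 807063) - 1/1280*2682) = √(1/2415018 - 1341/640) = √(-1619269249/772805760) = I*√19552821915907410/96600720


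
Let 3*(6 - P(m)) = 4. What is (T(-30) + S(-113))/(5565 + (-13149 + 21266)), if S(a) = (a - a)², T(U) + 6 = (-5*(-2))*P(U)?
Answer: 61/20523 ≈ 0.0029723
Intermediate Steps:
P(m) = 14/3 (P(m) = 6 - ⅓*4 = 6 - 4/3 = 14/3)
T(U) = 122/3 (T(U) = -6 - 5*(-2)*(14/3) = -6 + 10*(14/3) = -6 + 140/3 = 122/3)
S(a) = 0 (S(a) = 0² = 0)
(T(-30) + S(-113))/(5565 + (-13149 + 21266)) = (122/3 + 0)/(5565 + (-13149 + 21266)) = 122/(3*(5565 + 8117)) = (122/3)/13682 = (122/3)*(1/13682) = 61/20523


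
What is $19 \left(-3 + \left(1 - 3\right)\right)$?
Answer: $-95$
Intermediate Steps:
$19 \left(-3 + \left(1 - 3\right)\right) = 19 \left(-3 - 2\right) = 19 \left(-5\right) = -95$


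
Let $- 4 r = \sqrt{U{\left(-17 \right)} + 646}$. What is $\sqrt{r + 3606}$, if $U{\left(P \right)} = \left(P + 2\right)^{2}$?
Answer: $\frac{\sqrt{14424 - \sqrt{871}}}{2} \approx 59.989$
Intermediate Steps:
$U{\left(P \right)} = \left(2 + P\right)^{2}$
$r = - \frac{\sqrt{871}}{4}$ ($r = - \frac{\sqrt{\left(2 - 17\right)^{2} + 646}}{4} = - \frac{\sqrt{\left(-15\right)^{2} + 646}}{4} = - \frac{\sqrt{225 + 646}}{4} = - \frac{\sqrt{871}}{4} \approx -7.3782$)
$\sqrt{r + 3606} = \sqrt{- \frac{\sqrt{871}}{4} + 3606} = \sqrt{3606 - \frac{\sqrt{871}}{4}}$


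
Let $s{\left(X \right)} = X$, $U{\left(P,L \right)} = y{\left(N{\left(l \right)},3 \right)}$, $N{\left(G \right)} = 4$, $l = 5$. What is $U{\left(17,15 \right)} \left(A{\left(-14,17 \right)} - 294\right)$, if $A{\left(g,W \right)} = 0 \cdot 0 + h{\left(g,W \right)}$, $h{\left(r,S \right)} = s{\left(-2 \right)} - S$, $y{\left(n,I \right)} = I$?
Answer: $-939$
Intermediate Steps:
$U{\left(P,L \right)} = 3$
$h{\left(r,S \right)} = -2 - S$
$A{\left(g,W \right)} = -2 - W$ ($A{\left(g,W \right)} = 0 \cdot 0 - \left(2 + W\right) = 0 - \left(2 + W\right) = -2 - W$)
$U{\left(17,15 \right)} \left(A{\left(-14,17 \right)} - 294\right) = 3 \left(\left(-2 - 17\right) - 294\right) = 3 \left(-19 - 294\right) = 3 \left(-313\right) = -939$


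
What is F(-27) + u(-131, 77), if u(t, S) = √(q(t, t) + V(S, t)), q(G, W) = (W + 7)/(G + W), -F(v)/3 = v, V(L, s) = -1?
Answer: 81 + I*√9039/131 ≈ 81.0 + 0.72575*I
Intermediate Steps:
F(v) = -3*v
q(G, W) = (7 + W)/(G + W)
u(t, S) = √(-1 + (7 + t)/(2*t)) (u(t, S) = √((7 + t)/(t + t) - 1) = √((7 + t)/((2*t)) - 1) = √((1/(2*t))*(7 + t) - 1) = √((7 + t)/(2*t) - 1) = √(-1 + (7 + t)/(2*t)))
F(-27) + u(-131, 77) = -3*(-27) + √2*√((7 - 1*(-131))/(-131))/2 = 81 + √2*√(-(7 + 131)/131)/2 = 81 + √2*√(-1/131*138)/2 = 81 + √2*√(-138/131)/2 = 81 + √2*(I*√18078/131)/2 = 81 + I*√9039/131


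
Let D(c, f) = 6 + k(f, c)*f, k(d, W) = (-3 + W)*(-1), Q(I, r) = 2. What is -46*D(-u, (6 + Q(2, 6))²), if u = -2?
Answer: -3220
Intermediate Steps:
k(d, W) = 3 - W
D(c, f) = 6 + f*(3 - c) (D(c, f) = 6 + (3 - c)*f = 6 + f*(3 - c))
-46*D(-u, (6 + Q(2, 6))²) = -46*(6 - (6 + 2)²*(-3 - 1*(-2))) = -46*(6 - 1*8²*(-3 + 2)) = -46*(6 - 1*64*(-1)) = -46*(6 + 64) = -46*70 = -3220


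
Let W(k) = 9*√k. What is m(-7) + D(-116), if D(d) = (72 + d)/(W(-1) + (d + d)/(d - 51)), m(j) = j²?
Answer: 111624081/2312833 + 11044044*I/2312833 ≈ 48.263 + 4.7751*I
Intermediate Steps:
D(d) = (72 + d)/(9*I + 2*d/(-51 + d)) (D(d) = (72 + d)/(9*√(-1) + (d + d)/(d - 51)) = (72 + d)/(9*I + (2*d)/(-51 + d)) = (72 + d)/(9*I + 2*d/(-51 + d)))
m(-7) + D(-116) = (-7)² + (-3672 + (-116)² + 21*(-116))/(-459*I - 116*(2 + 9*I)) = 49 + (-3672 + 13456 - 2436)/(-459*I + (-232 - 1044*I)) = 49 + 7348/(-232 - 1503*I) = 49 + ((-232 + 1503*I)/2312833)*7348 = 49 + 7348*(-232 + 1503*I)/2312833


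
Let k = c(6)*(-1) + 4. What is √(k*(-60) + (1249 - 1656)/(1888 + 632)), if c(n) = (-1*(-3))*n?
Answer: √148147510/420 ≈ 28.980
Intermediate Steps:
c(n) = 3*n
k = -14 (k = (3*6)*(-1) + 4 = 18*(-1) + 4 = -18 + 4 = -14)
√(k*(-60) + (1249 - 1656)/(1888 + 632)) = √(-14*(-60) + (1249 - 1656)/(1888 + 632)) = √(840 - 407/2520) = √(2116393/2520) = √148147510/420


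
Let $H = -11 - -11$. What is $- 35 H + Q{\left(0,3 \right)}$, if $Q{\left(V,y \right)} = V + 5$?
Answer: $5$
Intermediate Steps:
$Q{\left(V,y \right)} = 5 + V$
$H = 0$ ($H = -11 + 11 = 0$)
$- 35 H + Q{\left(0,3 \right)} = \left(-35\right) 0 + \left(5 + 0\right) = 0 + 5 = 5$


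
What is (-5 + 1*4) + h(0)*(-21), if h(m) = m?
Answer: -1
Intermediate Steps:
(-5 + 1*4) + h(0)*(-21) = (-5 + 1*4) + 0*(-21) = (-5 + 4) + 0 = -1 + 0 = -1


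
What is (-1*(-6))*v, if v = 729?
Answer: 4374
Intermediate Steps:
(-1*(-6))*v = -1*(-6)*729 = 6*729 = 4374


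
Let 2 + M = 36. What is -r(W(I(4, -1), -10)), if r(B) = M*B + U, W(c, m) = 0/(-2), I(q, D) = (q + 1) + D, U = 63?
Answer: -63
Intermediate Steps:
M = 34 (M = -2 + 36 = 34)
I(q, D) = 1 + D + q (I(q, D) = (1 + q) + D = 1 + D + q)
W(c, m) = 0 (W(c, m) = -1/2*0 = 0)
r(B) = 63 + 34*B (r(B) = 34*B + 63 = 63 + 34*B)
-r(W(I(4, -1), -10)) = -(63 + 34*0) = -(63 + 0) = -1*63 = -63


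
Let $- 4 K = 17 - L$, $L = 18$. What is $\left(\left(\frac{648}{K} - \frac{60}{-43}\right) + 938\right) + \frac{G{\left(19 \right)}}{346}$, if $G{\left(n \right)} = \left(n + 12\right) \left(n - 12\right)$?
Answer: $\frac{52549431}{14878} \approx 3532.0$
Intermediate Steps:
$K = \frac{1}{4}$ ($K = - \frac{17 - 18}{4} = \left(- \frac{1}{4}\right) \left(-1\right) = \frac{1}{4} \approx 0.25$)
$G{\left(n \right)} = \left(-12 + n\right) \left(12 + n\right)$ ($G{\left(n \right)} = \left(12 + n\right) \left(-12 + n\right) = \left(-12 + n\right) \left(12 + n\right)$)
$\left(\left(\frac{648}{K} - \frac{60}{-43}\right) + 938\right) + \frac{G{\left(19 \right)}}{346} = \left(\left(648 \frac{1}{\frac{1}{4}} - \frac{60}{-43}\right) + 938\right) + \frac{-144 + 19^{2}}{346} = \left(\left(648 \cdot 4 - - \frac{60}{43}\right) + 938\right) + \left(-144 + 361\right) \frac{1}{346} = \left(\left(2592 + \frac{60}{43}\right) + 938\right) + 217 \cdot \frac{1}{346} = \left(\frac{111516}{43} + 938\right) + \frac{217}{346} = \frac{151850}{43} + \frac{217}{346} = \frac{52549431}{14878}$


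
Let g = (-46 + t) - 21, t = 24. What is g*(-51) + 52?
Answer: 2245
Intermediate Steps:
g = -43 (g = (-46 + 24) - 21 = -22 - 21 = -43)
g*(-51) + 52 = -43*(-51) + 52 = 2193 + 52 = 2245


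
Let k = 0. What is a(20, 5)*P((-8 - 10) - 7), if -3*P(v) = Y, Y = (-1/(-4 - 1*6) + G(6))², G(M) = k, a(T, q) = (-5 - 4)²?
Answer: -27/100 ≈ -0.27000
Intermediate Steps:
a(T, q) = 81 (a(T, q) = (-9)² = 81)
G(M) = 0
Y = 1/100 (Y = (-1/(-4 - 1*6) + 0)² = (-1/(-4 - 6) + 0)² = (-1/(-10) + 0)² = (-1*(-⅒) + 0)² = (⅒ + 0)² = (⅒)² = 1/100 ≈ 0.010000)
P(v) = -1/300 (P(v) = -⅓*1/100 = -1/300)
a(20, 5)*P((-8 - 10) - 7) = 81*(-1/300) = -27/100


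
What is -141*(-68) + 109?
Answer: 9697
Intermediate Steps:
-141*(-68) + 109 = 9588 + 109 = 9697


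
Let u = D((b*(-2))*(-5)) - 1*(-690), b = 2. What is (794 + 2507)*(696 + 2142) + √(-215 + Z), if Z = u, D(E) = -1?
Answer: 9368238 + √474 ≈ 9.3683e+6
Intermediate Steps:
u = 689 (u = -1 - 1*(-690) = -1 + 690 = 689)
Z = 689
(794 + 2507)*(696 + 2142) + √(-215 + Z) = (794 + 2507)*(696 + 2142) + √(-215 + 689) = 3301*2838 + √474 = 9368238 + √474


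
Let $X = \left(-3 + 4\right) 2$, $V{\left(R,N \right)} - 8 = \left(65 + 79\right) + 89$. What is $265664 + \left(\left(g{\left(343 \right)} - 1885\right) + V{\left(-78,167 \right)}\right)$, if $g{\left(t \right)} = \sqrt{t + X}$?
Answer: $264020 + \sqrt{345} \approx 2.6404 \cdot 10^{5}$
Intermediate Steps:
$V{\left(R,N \right)} = 241$ ($V{\left(R,N \right)} = 8 + \left(\left(65 + 79\right) + 89\right) = 8 + \left(144 + 89\right) = 8 + 233 = 241$)
$X = 2$ ($X = 1 \cdot 2 = 2$)
$g{\left(t \right)} = \sqrt{2 + t}$ ($g{\left(t \right)} = \sqrt{t + 2} = \sqrt{2 + t}$)
$265664 + \left(\left(g{\left(343 \right)} - 1885\right) + V{\left(-78,167 \right)}\right) = 265664 + \left(\left(\sqrt{2 + 343} - 1885\right) + 241\right) = 265664 + \left(\left(\sqrt{345} - 1885\right) + 241\right) = 265664 + \left(\left(-1885 + \sqrt{345}\right) + 241\right) = 265664 - \left(1644 - \sqrt{345}\right) = 264020 + \sqrt{345}$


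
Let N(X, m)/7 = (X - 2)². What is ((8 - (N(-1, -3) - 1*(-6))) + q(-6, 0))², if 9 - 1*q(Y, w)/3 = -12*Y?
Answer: 62500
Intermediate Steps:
q(Y, w) = 27 + 36*Y (q(Y, w) = 27 - (-36)*Y = 27 + 36*Y)
N(X, m) = 7*(-2 + X)² (N(X, m) = 7*(X - 2)² = 7*(-2 + X)²)
((8 - (N(-1, -3) - 1*(-6))) + q(-6, 0))² = ((8 - (7*(-2 - 1)² - 1*(-6))) + (27 + 36*(-6)))² = ((8 - (7*(-3)² + 6)) + (27 - 216))² = ((8 - (7*9 + 6)) - 189)² = ((8 - (63 + 6)) - 189)² = ((8 - 1*69) - 189)² = ((8 - 69) - 189)² = (-61 - 189)² = (-250)² = 62500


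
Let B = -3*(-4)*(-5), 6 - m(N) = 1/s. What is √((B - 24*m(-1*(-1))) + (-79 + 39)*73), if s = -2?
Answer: 56*I ≈ 56.0*I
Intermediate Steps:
m(N) = 13/2 (m(N) = 6 - 1/(-2) = 6 - 1*(-½) = 6 + ½ = 13/2)
B = -60 (B = 12*(-5) = -60)
√((B - 24*m(-1*(-1))) + (-79 + 39)*73) = √((-60 - 24*13/2) + (-79 + 39)*73) = √((-60 - 156) - 40*73) = √(-216 - 2920) = √(-3136) = 56*I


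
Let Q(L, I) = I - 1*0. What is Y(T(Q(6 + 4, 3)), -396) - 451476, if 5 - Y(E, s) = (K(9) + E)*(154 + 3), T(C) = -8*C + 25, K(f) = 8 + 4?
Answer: -453512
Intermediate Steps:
K(f) = 12
Q(L, I) = I (Q(L, I) = I + 0 = I)
T(C) = 25 - 8*C
Y(E, s) = -1879 - 157*E (Y(E, s) = 5 - (12 + E)*(154 + 3) = 5 - (12 + E)*157 = 5 - (1884 + 157*E) = 5 + (-1884 - 157*E) = -1879 - 157*E)
Y(T(Q(6 + 4, 3)), -396) - 451476 = (-1879 - 157*(25 - 8*3)) - 451476 = (-1879 - 157*(25 - 24)) - 451476 = (-1879 - 157*1) - 451476 = (-1879 - 157) - 451476 = -2036 - 451476 = -453512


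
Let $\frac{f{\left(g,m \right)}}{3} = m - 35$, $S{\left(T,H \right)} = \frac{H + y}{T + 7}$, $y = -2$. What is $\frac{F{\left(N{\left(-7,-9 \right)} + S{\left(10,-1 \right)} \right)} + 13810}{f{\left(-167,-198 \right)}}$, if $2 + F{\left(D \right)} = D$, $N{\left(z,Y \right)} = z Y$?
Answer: $- \frac{235804}{11883} \approx -19.844$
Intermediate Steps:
$S{\left(T,H \right)} = \frac{-2 + H}{7 + T}$ ($S{\left(T,H \right)} = \frac{H - 2}{T + 7} = \frac{-2 + H}{7 + T}$)
$N{\left(z,Y \right)} = Y z$
$f{\left(g,m \right)} = -105 + 3 m$ ($f{\left(g,m \right)} = 3 \left(m - 35\right) = 3 \left(-35 + m\right) = -105 + 3 m$)
$F{\left(D \right)} = -2 + D$
$\frac{F{\left(N{\left(-7,-9 \right)} + S{\left(10,-1 \right)} \right)} + 13810}{f{\left(-167,-198 \right)}} = \frac{\left(-2 + \left(\left(-9\right) \left(-7\right) + \frac{-2 - 1}{7 + 10}\right)\right) + 13810}{-105 + 3 \left(-198\right)} = \frac{\left(-2 + \left(63 + \frac{1}{17} \left(-3\right)\right)\right) + 13810}{-105 - 594} = \frac{\left(-2 + \left(63 + \frac{1}{17} \left(-3\right)\right)\right) + 13810}{-699} = \left(\left(-2 + \left(63 - \frac{3}{17}\right)\right) + 13810\right) \left(- \frac{1}{699}\right) = \left(\left(-2 + \frac{1068}{17}\right) + 13810\right) \left(- \frac{1}{699}\right) = \left(\frac{1034}{17} + 13810\right) \left(- \frac{1}{699}\right) = \frac{235804}{17} \left(- \frac{1}{699}\right) = - \frac{235804}{11883}$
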